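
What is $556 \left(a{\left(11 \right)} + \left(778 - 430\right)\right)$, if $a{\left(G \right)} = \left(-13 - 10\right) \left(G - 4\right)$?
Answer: $103972$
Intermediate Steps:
$a{\left(G \right)} = 92 - 23 G$ ($a{\left(G \right)} = - 23 \left(-4 + G\right) = 92 - 23 G$)
$556 \left(a{\left(11 \right)} + \left(778 - 430\right)\right) = 556 \left(\left(92 - 253\right) + \left(778 - 430\right)\right) = 556 \left(-161 + 348\right) = 556 \cdot 187 = 103972$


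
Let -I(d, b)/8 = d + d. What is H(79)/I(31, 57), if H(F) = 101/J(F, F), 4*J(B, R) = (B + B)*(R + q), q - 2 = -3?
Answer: -101/1528176 ≈ -6.6092e-5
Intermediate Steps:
q = -1 (q = 2 - 3 = -1)
I(d, b) = -16*d (I(d, b) = -8*(d + d) = -16*d)
J(B, R) = B*(-1 + R)/2 (J(B, R) = ((B + B)*(R - 1))/4 = ((2*B)*(-1 + R))/4 = (2*B*(-1 + R))/4 = B*(-1 + R)/2)
H(F) = 202/(F*(-1 + F)) (H(F) = 101/((F*(-1 + F)/2)) = 101*(2/(F*(-1 + F))) = 202/(F*(-1 + F)))
H(79)/I(31, 57) = (202/(79*(-1 + 79)))/((-16*31)) = (202*(1/79)/78)/(-496) = (202*(1/79)*(1/78))*(-1/496) = (101/3081)*(-1/496) = -101/1528176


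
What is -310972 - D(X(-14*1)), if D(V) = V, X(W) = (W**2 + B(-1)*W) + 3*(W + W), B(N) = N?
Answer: -311098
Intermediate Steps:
X(W) = W**2 + 5*W (X(W) = (W**2 - W) + 3*(W + W) = (W**2 - W) + 3*(2*W) = (W**2 - W) + 6*W = W**2 + 5*W)
-310972 - D(X(-14*1)) = -310972 - (-14*1)*(5 - 14*1) = -310972 - (-14)*(5 - 14) = -310972 - (-14)*(-9) = -310972 - 1*126 = -310972 - 126 = -311098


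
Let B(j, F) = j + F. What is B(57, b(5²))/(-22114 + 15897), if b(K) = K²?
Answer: -682/6217 ≈ -0.10970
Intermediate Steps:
B(j, F) = F + j
B(57, b(5²))/(-22114 + 15897) = ((5²)² + 57)/(-22114 + 15897) = (25² + 57)/(-6217) = (625 + 57)*(-1/6217) = 682*(-1/6217) = -682/6217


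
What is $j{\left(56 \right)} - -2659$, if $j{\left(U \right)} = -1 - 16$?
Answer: $2642$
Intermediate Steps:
$j{\left(U \right)} = -17$ ($j{\left(U \right)} = -1 - 16 = -17$)
$j{\left(56 \right)} - -2659 = -17 - -2659 = -17 + 2659 = 2642$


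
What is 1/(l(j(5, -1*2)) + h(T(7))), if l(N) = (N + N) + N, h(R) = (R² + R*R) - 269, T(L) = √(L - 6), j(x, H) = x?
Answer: -1/252 ≈ -0.0039683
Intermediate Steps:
T(L) = √(-6 + L)
h(R) = -269 + 2*R² (h(R) = (R² + R²) - 269 = 2*R² - 269 = -269 + 2*R²)
l(N) = 3*N (l(N) = 2*N + N = 3*N)
1/(l(j(5, -1*2)) + h(T(7))) = 1/(3*5 + (-269 + 2*(√(-6 + 7))²)) = 1/(15 + (-269 + 2*(√1)²)) = 1/(15 + (-269 + 2*1²)) = 1/(15 + (-269 + 2*1)) = 1/(15 + (-269 + 2)) = 1/(15 - 267) = 1/(-252) = -1/252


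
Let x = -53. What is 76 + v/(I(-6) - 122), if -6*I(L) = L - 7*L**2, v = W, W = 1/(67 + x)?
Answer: 84055/1106 ≈ 75.999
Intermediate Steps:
W = 1/14 (W = 1/(67 - 53) = 1/14 ≈ 0.071429)
v = 1/14 ≈ 0.071429
I(L) = -L/6 + 7*L**2/6 (I(L) = -(L - 7*L**2)/6 = -L/6 + 7*L**2/6)
76 + v/(I(-6) - 122) = 76 + 1/(14*((1/6)*(-6)*(-1 + 7*(-6)) - 122)) = 76 + 1/(14*((1/6)*(-6)*(-1 - 42) - 122)) = 76 + 1/(14*((1/6)*(-6)*(-43) - 122)) = 76 + 1/(14*(43 - 122)) = 76 + (1/14)/(-79) = 76 + (1/14)*(-1/79) = 76 - 1/1106 = 84055/1106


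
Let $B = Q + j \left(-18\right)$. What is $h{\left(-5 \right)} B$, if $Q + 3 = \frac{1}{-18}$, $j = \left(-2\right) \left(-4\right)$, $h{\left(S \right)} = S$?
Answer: $\frac{13235}{18} \approx 735.28$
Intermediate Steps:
$j = 8$
$Q = - \frac{55}{18}$ ($Q = -3 + \frac{1}{-18} = -3 - \frac{1}{18} = - \frac{55}{18} \approx -3.0556$)
$B = - \frac{2647}{18}$ ($B = - \frac{55}{18} + 8 \left(-18\right) = - \frac{55}{18} - 144 = - \frac{2647}{18} \approx -147.06$)
$h{\left(-5 \right)} B = \left(-5\right) \left(- \frac{2647}{18}\right) = \frac{13235}{18}$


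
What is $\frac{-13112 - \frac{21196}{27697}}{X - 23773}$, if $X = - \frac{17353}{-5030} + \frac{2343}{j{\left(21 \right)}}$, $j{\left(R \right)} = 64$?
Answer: $\frac{3438714028800}{6223767028699} \approx 0.55251$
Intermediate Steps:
$X = \frac{6447941}{160960}$ ($X = - \frac{17353}{-5030} + \frac{2343}{64} = \left(-17353\right) \left(- \frac{1}{5030}\right) + 2343 \cdot \frac{1}{64} = \frac{17353}{5030} + \frac{2343}{64} = \frac{6447941}{160960} \approx 40.059$)
$\frac{-13112 - \frac{21196}{27697}}{X - 23773} = \frac{-13112 - \frac{21196}{27697}}{\frac{6447941}{160960} - 23773} = \frac{-13112 - \frac{21196}{27697}}{- \frac{3820054139}{160960}} = \left(-13112 - \frac{21196}{27697}\right) \left(- \frac{160960}{3820054139}\right) = \left(- \frac{363184260}{27697}\right) \left(- \frac{160960}{3820054139}\right) = \frac{3438714028800}{6223767028699}$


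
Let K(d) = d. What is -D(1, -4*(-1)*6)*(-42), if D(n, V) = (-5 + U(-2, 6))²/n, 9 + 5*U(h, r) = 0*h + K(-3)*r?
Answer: 113568/25 ≈ 4542.7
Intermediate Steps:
U(h, r) = -9/5 - 3*r/5 (U(h, r) = -9/5 + (0*h - 3*r)/5 = -9/5 + (0 - 3*r)/5 = -9/5 + (-3*r)/5 = -9/5 - 3*r/5)
D(n, V) = 2704/(25*n) (D(n, V) = (-5 + (-9/5 - ⅗*6))²/n = (-5 + (-9/5 - 18/5))²/n = (-5 - 27/5)²/n = (-52/5)²/n = 2704/(25*n))
-D(1, -4*(-1)*6)*(-42) = -2704/(25*1)*(-42) = -2704/25*(-42) = 113568/25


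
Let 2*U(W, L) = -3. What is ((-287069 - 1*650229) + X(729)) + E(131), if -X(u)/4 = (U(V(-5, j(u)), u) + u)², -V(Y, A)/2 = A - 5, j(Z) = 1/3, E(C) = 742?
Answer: -3053581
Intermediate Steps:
j(Z) = ⅓
V(Y, A) = 10 - 2*A (V(Y, A) = -2*(A - 5) = -2*(-5 + A) = 10 - 2*A)
U(W, L) = -3/2 (U(W, L) = (½)*(-3) = -3/2)
X(u) = -4*(-3/2 + u)²
((-287069 - 1*650229) + X(729)) + E(131) = ((-287069 - 1*650229) - (-3 + 2*729)²) + 742 = ((-287069 - 650229) - (-3 + 1458)²) + 742 = (-937298 - 1*1455²) + 742 = (-937298 - 1*2117025) + 742 = (-937298 - 2117025) + 742 = -3054323 + 742 = -3053581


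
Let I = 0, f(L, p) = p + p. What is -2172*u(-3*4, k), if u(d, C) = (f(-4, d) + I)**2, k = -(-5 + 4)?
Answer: -1251072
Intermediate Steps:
f(L, p) = 2*p
k = 1 (k = -1*(-1) = 1)
u(d, C) = 4*d**2 (u(d, C) = (2*d + 0)**2 = (2*d)**2 = 4*d**2)
-2172*u(-3*4, k) = -8688*(-3*4)**2 = -8688*(-12)**2 = -8688*144 = -2172*576 = -1251072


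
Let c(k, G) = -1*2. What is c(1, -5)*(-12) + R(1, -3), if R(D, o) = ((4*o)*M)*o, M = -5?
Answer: -156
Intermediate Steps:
R(D, o) = -20*o**2 (R(D, o) = ((4*o)*(-5))*o = (-20*o)*o = -20*o**2)
c(k, G) = -2
c(1, -5)*(-12) + R(1, -3) = -2*(-12) - 20*(-3)**2 = 24 - 20*9 = 24 - 180 = -156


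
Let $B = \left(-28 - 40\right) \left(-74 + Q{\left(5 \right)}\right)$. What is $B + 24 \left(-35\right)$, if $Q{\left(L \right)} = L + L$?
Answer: $3512$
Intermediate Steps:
$Q{\left(L \right)} = 2 L$
$B = 4352$ ($B = \left(-28 - 40\right) \left(-74 + 2 \cdot 5\right) = - 68 \left(-74 + 10\right) = \left(-68\right) \left(-64\right) = 4352$)
$B + 24 \left(-35\right) = 4352 + 24 \left(-35\right) = 4352 - 840 = 3512$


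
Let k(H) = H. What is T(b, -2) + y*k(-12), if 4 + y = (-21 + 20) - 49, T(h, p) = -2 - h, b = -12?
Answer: 658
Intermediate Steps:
y = -54 (y = -4 + ((-21 + 20) - 49) = -4 + (-1 - 49) = -4 - 50 = -54)
T(b, -2) + y*k(-12) = (-2 - 1*(-12)) - 54*(-12) = (-2 + 12) + 648 = 10 + 648 = 658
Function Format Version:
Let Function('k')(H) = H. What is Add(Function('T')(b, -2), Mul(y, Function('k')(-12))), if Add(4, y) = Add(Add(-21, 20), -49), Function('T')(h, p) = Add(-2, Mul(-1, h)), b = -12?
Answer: 658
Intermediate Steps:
y = -54 (y = Add(-4, Add(Add(-21, 20), -49)) = Add(-4, Add(-1, -49)) = Add(-4, -50) = -54)
Add(Function('T')(b, -2), Mul(y, Function('k')(-12))) = Add(Add(-2, Mul(-1, -12)), Mul(-54, -12)) = Add(Add(-2, 12), 648) = Add(10, 648) = 658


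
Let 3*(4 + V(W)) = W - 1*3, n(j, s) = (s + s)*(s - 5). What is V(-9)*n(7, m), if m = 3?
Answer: 96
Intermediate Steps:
n(j, s) = 2*s*(-5 + s) (n(j, s) = (2*s)*(-5 + s) = 2*s*(-5 + s))
V(W) = -5 + W/3 (V(W) = -4 + (W - 1*3)/3 = -4 + (W - 3)/3 = -4 + (-3 + W)/3 = -4 + (-1 + W/3) = -5 + W/3)
V(-9)*n(7, m) = (-5 + (⅓)*(-9))*(2*3*(-5 + 3)) = (-5 - 3)*(2*3*(-2)) = -8*(-12) = 96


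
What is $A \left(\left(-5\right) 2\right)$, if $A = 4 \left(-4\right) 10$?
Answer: $1600$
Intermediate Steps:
$A = -160$ ($A = \left(-16\right) 10 = -160$)
$A \left(\left(-5\right) 2\right) = - 160 \left(\left(-5\right) 2\right) = \left(-160\right) \left(-10\right) = 1600$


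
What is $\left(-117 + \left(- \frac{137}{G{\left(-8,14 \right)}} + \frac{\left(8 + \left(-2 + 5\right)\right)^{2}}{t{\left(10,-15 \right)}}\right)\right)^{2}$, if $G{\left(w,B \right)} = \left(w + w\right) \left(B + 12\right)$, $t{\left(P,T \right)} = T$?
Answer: $\frac{605845846321}{38937600} \approx 15559.0$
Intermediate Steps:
$G{\left(w,B \right)} = 2 w \left(12 + B\right)$
$\left(-117 + \left(- \frac{137}{G{\left(-8,14 \right)}} + \frac{\left(8 + \left(-2 + 5\right)\right)^{2}}{t{\left(10,-15 \right)}}\right)\right)^{2} = \left(-117 - \left(137 \left(- \frac{1}{16 \left(12 + 14\right)}\right) - \frac{\left(8 + \left(-2 + 5\right)\right)^{2}}{-15}\right)\right)^{2} = \left(-117 + \left(- \frac{137}{2 \left(-8\right) 26} + \left(8 + 3\right)^{2} \left(- \frac{1}{15}\right)\right)\right)^{2} = \left(-117 + \left(- \frac{137}{-416} + 11^{2} \left(- \frac{1}{15}\right)\right)\right)^{2} = \left(-117 + \left(\left(-137\right) \left(- \frac{1}{416}\right) + 121 \left(- \frac{1}{15}\right)\right)\right)^{2} = \left(-117 + \left(\frac{137}{416} - \frac{121}{15}\right)\right)^{2} = \left(-117 - \frac{48281}{6240}\right)^{2} = \left(- \frac{778361}{6240}\right)^{2} = \frac{605845846321}{38937600}$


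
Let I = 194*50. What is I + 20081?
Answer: 29781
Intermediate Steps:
I = 9700
I + 20081 = 9700 + 20081 = 29781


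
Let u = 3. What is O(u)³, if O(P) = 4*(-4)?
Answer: -4096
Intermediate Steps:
O(P) = -16
O(u)³ = (-16)³ = -4096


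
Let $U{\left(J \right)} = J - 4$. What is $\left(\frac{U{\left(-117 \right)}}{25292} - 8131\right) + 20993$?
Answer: $\frac{325305583}{25292} \approx 12862.0$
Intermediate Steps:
$U{\left(J \right)} = -4 + J$
$\left(\frac{U{\left(-117 \right)}}{25292} - 8131\right) + 20993 = \left(\frac{-4 - 117}{25292} - 8131\right) + 20993 = \left(\left(-121\right) \frac{1}{25292} - 8131\right) + 20993 = \left(- \frac{121}{25292} - 8131\right) + 20993 = - \frac{205649373}{25292} + 20993 = \frac{325305583}{25292}$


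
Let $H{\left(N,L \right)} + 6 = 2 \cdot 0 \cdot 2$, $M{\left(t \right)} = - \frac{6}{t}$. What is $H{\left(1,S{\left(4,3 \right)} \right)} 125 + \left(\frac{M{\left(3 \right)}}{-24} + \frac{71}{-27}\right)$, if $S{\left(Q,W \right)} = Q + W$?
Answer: $- \frac{81275}{108} \approx -752.55$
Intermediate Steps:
$H{\left(N,L \right)} = -6$ ($H{\left(N,L \right)} = -6 + 2 \cdot 0 \cdot 2 = -6 + 0 \cdot 2 = -6 + 0 = -6$)
$H{\left(1,S{\left(4,3 \right)} \right)} 125 + \left(\frac{M{\left(3 \right)}}{-24} + \frac{71}{-27}\right) = \left(-6\right) 125 + \left(\frac{\left(-6\right) \frac{1}{3}}{-24} + \frac{71}{-27}\right) = -750 + \left(\left(-6\right) \frac{1}{3} \left(- \frac{1}{24}\right) + 71 \left(- \frac{1}{27}\right)\right) = -750 - \frac{275}{108} = - \frac{81275}{108}$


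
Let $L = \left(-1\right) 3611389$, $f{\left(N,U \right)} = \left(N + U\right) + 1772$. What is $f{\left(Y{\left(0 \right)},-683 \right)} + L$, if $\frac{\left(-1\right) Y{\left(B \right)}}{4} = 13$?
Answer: $-3610352$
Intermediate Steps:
$Y{\left(B \right)} = -52$ ($Y{\left(B \right)} = \left(-4\right) 13 = -52$)
$f{\left(N,U \right)} = 1772 + N + U$
$L = -3611389$
$f{\left(Y{\left(0 \right)},-683 \right)} + L = \left(1772 - 52 - 683\right) - 3611389 = 1037 - 3611389 = -3610352$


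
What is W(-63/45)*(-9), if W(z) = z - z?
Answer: 0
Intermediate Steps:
W(z) = 0
W(-63/45)*(-9) = 0*(-9) = 0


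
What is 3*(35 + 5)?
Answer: 120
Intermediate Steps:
3*(35 + 5) = 3*40 = 120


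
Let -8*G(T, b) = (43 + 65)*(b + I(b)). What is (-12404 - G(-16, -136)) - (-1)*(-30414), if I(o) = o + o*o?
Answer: 203206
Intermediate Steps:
I(o) = o + o²
G(T, b) = -27*b/2 - 27*b*(1 + b)/2 (G(T, b) = -(43 + 65)*(b + b*(1 + b))/8 = -27*(b + b*(1 + b))/2 = -(108*b + 108*b*(1 + b))/8 = -27*b/2 - 27*b*(1 + b)/2)
(-12404 - G(-16, -136)) - (-1)*(-30414) = (-12404 - 27*(-136)*(-2 - 1*(-136))/2) - (-1)*(-30414) = (-12404 - 27*(-136)*(-2 + 136)/2) - 1*30414 = (-12404 - 27*(-136)*134/2) - 30414 = (-12404 - 1*(-246024)) - 30414 = (-12404 + 246024) - 30414 = 233620 - 30414 = 203206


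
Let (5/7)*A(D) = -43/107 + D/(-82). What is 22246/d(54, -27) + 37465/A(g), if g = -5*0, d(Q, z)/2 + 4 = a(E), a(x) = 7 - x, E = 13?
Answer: -203785773/3010 ≈ -67703.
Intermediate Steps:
d(Q, z) = -20 (d(Q, z) = -8 + 2*(7 - 1*13) = -8 + 2*(7 - 13) = -8 + 2*(-6) = -8 - 12 = -20)
g = 0
A(D) = -301/535 - 7*D/410 (A(D) = 7*(-43/107 + D/(-82))/5 = 7*(-43*1/107 + D*(-1/82))/5 = 7*(-43/107 - D/82)/5 = -301/535 - 7*D/410)
22246/d(54, -27) + 37465/A(g) = 22246/(-20) + 37465/(-301/535 - 7/410*0) = 22246*(-1/20) + 37465/(-301/535 + 0) = -11123/10 + 37465/(-301/535) = -11123/10 + 37465*(-535/301) = -11123/10 - 20043775/301 = -203785773/3010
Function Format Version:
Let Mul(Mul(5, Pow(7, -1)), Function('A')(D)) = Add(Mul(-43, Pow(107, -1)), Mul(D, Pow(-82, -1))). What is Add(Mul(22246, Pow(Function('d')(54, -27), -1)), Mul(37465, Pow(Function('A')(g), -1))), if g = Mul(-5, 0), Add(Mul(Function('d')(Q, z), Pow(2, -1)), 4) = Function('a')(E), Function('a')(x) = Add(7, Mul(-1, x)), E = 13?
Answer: Rational(-203785773, 3010) ≈ -67703.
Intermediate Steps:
Function('d')(Q, z) = -20 (Function('d')(Q, z) = Add(-8, Mul(2, Add(7, Mul(-1, 13)))) = Add(-8, Mul(2, Add(7, -13))) = Add(-8, Mul(2, -6)) = Add(-8, -12) = -20)
g = 0
Function('A')(D) = Add(Rational(-301, 535), Mul(Rational(-7, 410), D)) (Function('A')(D) = Mul(Rational(7, 5), Add(Mul(-43, Pow(107, -1)), Mul(D, Pow(-82, -1)))) = Mul(Rational(7, 5), Add(Mul(-43, Rational(1, 107)), Mul(D, Rational(-1, 82)))) = Mul(Rational(7, 5), Add(Rational(-43, 107), Mul(Rational(-1, 82), D))) = Add(Rational(-301, 535), Mul(Rational(-7, 410), D)))
Add(Mul(22246, Pow(Function('d')(54, -27), -1)), Mul(37465, Pow(Function('A')(g), -1))) = Add(Mul(22246, Pow(-20, -1)), Mul(37465, Pow(Add(Rational(-301, 535), Mul(Rational(-7, 410), 0)), -1))) = Add(Mul(22246, Rational(-1, 20)), Mul(37465, Pow(Add(Rational(-301, 535), 0), -1))) = Add(Rational(-11123, 10), Mul(37465, Pow(Rational(-301, 535), -1))) = Add(Rational(-11123, 10), Mul(37465, Rational(-535, 301))) = Add(Rational(-11123, 10), Rational(-20043775, 301)) = Rational(-203785773, 3010)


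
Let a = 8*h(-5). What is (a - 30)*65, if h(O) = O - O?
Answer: -1950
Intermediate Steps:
h(O) = 0
a = 0 (a = 8*0 = 0)
(a - 30)*65 = (0 - 30)*65 = -30*65 = -1950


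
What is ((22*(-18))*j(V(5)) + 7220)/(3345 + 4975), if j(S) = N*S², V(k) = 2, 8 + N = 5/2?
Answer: 3983/2080 ≈ 1.9149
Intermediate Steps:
N = -11/2 (N = -8 + 5/2 = -11/2 ≈ -5.5000)
j(S) = -11*S²/2
((22*(-18))*j(V(5)) + 7220)/(3345 + 4975) = ((22*(-18))*(-11/2*2²) + 7220)/(3345 + 4975) = (-(-2178)*4 + 7220)/8320 = (-396*(-22) + 7220)*(1/8320) = (8712 + 7220)*(1/8320) = 15932*(1/8320) = 3983/2080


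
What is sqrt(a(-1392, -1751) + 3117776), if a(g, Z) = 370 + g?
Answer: 3*sqrt(346306) ≈ 1765.4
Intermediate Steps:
sqrt(a(-1392, -1751) + 3117776) = sqrt((370 - 1392) + 3117776) = sqrt(-1022 + 3117776) = sqrt(3116754) = 3*sqrt(346306)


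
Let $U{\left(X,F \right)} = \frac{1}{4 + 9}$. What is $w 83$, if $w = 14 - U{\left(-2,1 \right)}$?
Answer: $\frac{15023}{13} \approx 1155.6$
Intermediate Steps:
$U{\left(X,F \right)} = \frac{1}{13}$
$w = \frac{181}{13}$ ($w = 14 - \frac{1}{13} = \frac{181}{13} \approx 13.923$)
$w 83 = \frac{181}{13} \cdot 83 = \frac{15023}{13}$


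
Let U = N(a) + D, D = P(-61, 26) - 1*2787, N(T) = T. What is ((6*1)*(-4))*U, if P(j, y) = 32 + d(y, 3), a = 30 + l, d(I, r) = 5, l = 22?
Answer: 64752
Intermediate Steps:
a = 52 (a = 30 + 22 = 52)
P(j, y) = 37 (P(j, y) = 32 + 5 = 37)
D = -2750 (D = 37 - 1*2787 = 37 - 2787 = -2750)
U = -2698 (U = 52 - 2750 = -2698)
((6*1)*(-4))*U = ((6*1)*(-4))*(-2698) = (6*(-4))*(-2698) = -24*(-2698) = 64752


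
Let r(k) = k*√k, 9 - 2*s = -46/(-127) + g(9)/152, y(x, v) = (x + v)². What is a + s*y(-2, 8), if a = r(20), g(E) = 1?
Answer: 1499553/9652 + 40*√5 ≈ 244.80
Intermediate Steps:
y(x, v) = (v + x)²
s = 166617/38608 (s = 9/2 - (-46/(-127) + 1/152)/2 = 9/2 - (-46*(-1/127) + 1*(1/152))/2 = 9/2 - (46/127 + 1/152)/2 = 9/2 - ½*7119/19304 = 9/2 - 7119/38608 = 166617/38608 ≈ 4.3156)
r(k) = k^(3/2)
a = 40*√5 (a = 20^(3/2) = 40*√5 ≈ 89.443)
a + s*y(-2, 8) = 40*√5 + 166617*(8 - 2)²/38608 = 40*√5 + (166617/38608)*6² = 40*√5 + (166617/38608)*36 = 40*√5 + 1499553/9652 = 1499553/9652 + 40*√5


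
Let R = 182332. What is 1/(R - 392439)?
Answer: -1/210107 ≈ -4.7595e-6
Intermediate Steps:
1/(R - 392439) = 1/(182332 - 392439) = 1/(-210107) = -1/210107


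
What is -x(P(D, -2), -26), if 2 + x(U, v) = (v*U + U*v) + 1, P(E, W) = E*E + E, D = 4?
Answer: 1041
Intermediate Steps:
P(E, W) = E + E² (P(E, W) = E² + E = E + E²)
x(U, v) = -1 + 2*U*v (x(U, v) = -2 + ((v*U + U*v) + 1) = -2 + ((U*v + U*v) + 1) = -2 + (2*U*v + 1) = -2 + (1 + 2*U*v) = -1 + 2*U*v)
-x(P(D, -2), -26) = -(-1 + 2*(4*(1 + 4))*(-26)) = -(-1 + 2*(4*5)*(-26)) = -(-1 + 2*20*(-26)) = -(-1 - 1040) = -1*(-1041) = 1041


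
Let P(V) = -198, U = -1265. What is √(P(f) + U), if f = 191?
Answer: I*√1463 ≈ 38.249*I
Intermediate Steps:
√(P(f) + U) = √(-198 - 1265) = √(-1463) = I*√1463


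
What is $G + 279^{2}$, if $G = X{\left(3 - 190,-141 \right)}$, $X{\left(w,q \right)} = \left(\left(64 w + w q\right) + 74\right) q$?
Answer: $-1962852$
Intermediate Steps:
$X{\left(w,q \right)} = q \left(74 + 64 w + q w\right)$ ($X{\left(w,q \right)} = \left(\left(64 w + q w\right) + 74\right) q = \left(74 + 64 w + q w\right) q = q \left(74 + 64 w + q w\right)$)
$G = -2040693$ ($G = - 141 \left(74 + 64 \left(3 - 190\right) - 141 \left(3 - 190\right)\right) = - 141 \left(74 + 64 \left(-187\right) - -26367\right) = - 141 \left(74 - 11968 + 26367\right) = \left(-141\right) 14473 = -2040693$)
$G + 279^{2} = -2040693 + 279^{2} = -2040693 + 77841 = -1962852$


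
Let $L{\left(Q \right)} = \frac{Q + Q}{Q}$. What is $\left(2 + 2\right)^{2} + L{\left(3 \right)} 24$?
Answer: $64$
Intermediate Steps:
$L{\left(Q \right)} = 2$ ($L{\left(Q \right)} = \frac{2 Q}{Q} = 2$)
$\left(2 + 2\right)^{2} + L{\left(3 \right)} 24 = \left(2 + 2\right)^{2} + 2 \cdot 24 = 4^{2} + 48 = 16 + 48 = 64$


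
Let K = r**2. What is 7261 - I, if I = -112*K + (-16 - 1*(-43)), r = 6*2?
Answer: 23362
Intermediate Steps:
r = 12
K = 144 (K = 12**2 = 144)
I = -16101 (I = -112*144 + (-16 - 1*(-43)) = -16128 + (-16 + 43) = -16128 + 27 = -16101)
7261 - I = 7261 - 1*(-16101) = 7261 + 16101 = 23362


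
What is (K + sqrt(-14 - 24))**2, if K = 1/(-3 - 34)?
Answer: (1 - 37*I*sqrt(38))**2/1369 ≈ -37.999 - 0.33321*I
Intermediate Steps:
K = -1/37 (K = 1/(-37) = -1/37 ≈ -0.027027)
(K + sqrt(-14 - 24))**2 = (-1/37 + sqrt(-14 - 24))**2 = (-1/37 + sqrt(-38))**2 = (-1/37 + I*sqrt(38))**2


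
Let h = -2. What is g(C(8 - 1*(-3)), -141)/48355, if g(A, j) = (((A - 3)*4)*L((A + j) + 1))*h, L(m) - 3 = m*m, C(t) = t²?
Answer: -343616/48355 ≈ -7.1061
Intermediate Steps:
L(m) = 3 + m² (L(m) = 3 + m*m = 3 + m²)
g(A, j) = -2*(-12 + 4*A)*(3 + (1 + A + j)²) (g(A, j) = (((A - 3)*4)*(3 + ((A + j) + 1)²))*(-2) = (((-3 + A)*4)*(3 + (1 + A + j)²))*(-2) = ((-12 + 4*A)*(3 + (1 + A + j)²))*(-2) = -2*(-12 + 4*A)*(3 + (1 + A + j)²))
g(C(8 - 1*(-3)), -141)/48355 = -8*(-3 + (8 - 1*(-3))²)*(3 + (1 + (8 - 1*(-3))² - 141)²)/48355 = -8*(-3 + (8 + 3)²)*(3 + (1 + (8 + 3)² - 141)²)*(1/48355) = -8*(-3 + 11²)*(3 + (1 + 11² - 141)²)*(1/48355) = -8*(-3 + 121)*(3 + (1 + 121 - 141)²)*(1/48355) = -8*118*(3 + (-19)²)*(1/48355) = -8*118*(3 + 361)*(1/48355) = -8*118*364*(1/48355) = -343616*1/48355 = -343616/48355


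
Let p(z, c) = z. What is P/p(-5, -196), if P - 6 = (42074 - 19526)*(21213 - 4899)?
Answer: -367848078/5 ≈ -7.3570e+7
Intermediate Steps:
P = 367848078 (P = 6 + (42074 - 19526)*(21213 - 4899) = 6 + 22548*16314 = 6 + 367848072 = 367848078)
P/p(-5, -196) = 367848078/(-5) = 367848078*(-1/5) = -367848078/5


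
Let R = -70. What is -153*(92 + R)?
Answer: -3366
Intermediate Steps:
-153*(92 + R) = -153*(92 - 70) = -153*22 = -3366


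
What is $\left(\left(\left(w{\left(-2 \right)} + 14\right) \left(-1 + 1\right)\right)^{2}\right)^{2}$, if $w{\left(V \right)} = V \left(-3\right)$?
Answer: $0$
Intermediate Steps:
$w{\left(V \right)} = - 3 V$
$\left(\left(\left(w{\left(-2 \right)} + 14\right) \left(-1 + 1\right)\right)^{2}\right)^{2} = \left(\left(\left(\left(-3\right) \left(-2\right) + 14\right) \left(-1 + 1\right)\right)^{2}\right)^{2} = \left(\left(\left(6 + 14\right) 0\right)^{2}\right)^{2} = \left(\left(20 \cdot 0\right)^{2}\right)^{2} = \left(0^{2}\right)^{2} = 0^{2} = 0$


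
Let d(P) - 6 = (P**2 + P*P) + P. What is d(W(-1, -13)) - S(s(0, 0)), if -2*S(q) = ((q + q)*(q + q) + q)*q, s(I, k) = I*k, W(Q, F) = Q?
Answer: 7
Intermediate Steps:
S(q) = -q*(q + 4*q**2)/2 (S(q) = -((q + q)*(q + q) + q)*q/2 = -((2*q)*(2*q) + q)*q/2 = -(4*q**2 + q)*q/2 = -(q + 4*q**2)*q/2 = -q*(q + 4*q**2)/2)
d(P) = 6 + P + 2*P**2 (d(P) = 6 + ((P**2 + P*P) + P) = 6 + ((P**2 + P**2) + P) = 6 + (2*P**2 + P) = 6 + (P + 2*P**2) = 6 + P + 2*P**2)
d(W(-1, -13)) - S(s(0, 0)) = (6 - 1 + 2*(-1)**2) - (0*0)**2*(-1 - 0*0)/2 = (6 - 1 + 2*1) - 0**2*(-1 - 4*0)/2 = (6 - 1 + 2) - 0*(-1 + 0)/2 = 7 - 0*(-1)/2 = 7 - 1*0 = 7 + 0 = 7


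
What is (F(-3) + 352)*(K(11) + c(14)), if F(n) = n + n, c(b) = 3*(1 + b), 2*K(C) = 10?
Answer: 17300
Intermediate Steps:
K(C) = 5 (K(C) = (½)*10 = 5)
c(b) = 3 + 3*b
F(n) = 2*n
(F(-3) + 352)*(K(11) + c(14)) = (2*(-3) + 352)*(5 + (3 + 3*14)) = (-6 + 352)*(5 + (3 + 42)) = 346*(5 + 45) = 346*50 = 17300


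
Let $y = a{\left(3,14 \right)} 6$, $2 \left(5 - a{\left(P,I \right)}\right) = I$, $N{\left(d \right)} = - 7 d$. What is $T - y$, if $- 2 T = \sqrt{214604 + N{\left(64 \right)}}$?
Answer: $12 - \sqrt{53539} \approx -219.39$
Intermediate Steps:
$a{\left(P,I \right)} = 5 - \frac{I}{2}$
$y = -12$ ($y = \left(5 - 7\right) 6 = \left(-2\right) 6 = -12$)
$T = - \sqrt{53539}$ ($T = - \frac{\sqrt{214604 - 448}}{2} = - \frac{\sqrt{214156}}{2} = - \frac{2 \sqrt{53539}}{2} = - \sqrt{53539} \approx -231.39$)
$T - y = - \sqrt{53539} - -12 = - \sqrt{53539} + 12 = 12 - \sqrt{53539}$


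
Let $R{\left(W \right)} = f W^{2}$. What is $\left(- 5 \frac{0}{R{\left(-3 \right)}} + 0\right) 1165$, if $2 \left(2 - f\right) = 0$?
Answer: $0$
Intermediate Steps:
$f = 2$ ($f = 2 - 0 = 2 + 0 = 2$)
$R{\left(W \right)} = 2 W^{2}$
$\left(- 5 \frac{0}{R{\left(-3 \right)}} + 0\right) 1165 = \left(- 5 \frac{0}{2 \left(-3\right)^{2}} + 0\right) 1165 = \left(- 5 \frac{0}{2 \cdot 9} + 0\right) 1165 = \left(- 5 \cdot \frac{0}{18} + 0\right) 1165 = \left(- 5 \cdot 0 \cdot \frac{1}{18} + 0\right) 1165 = \left(\left(-5\right) 0 + 0\right) 1165 = \left(0 + 0\right) 1165 = 0 \cdot 1165 = 0$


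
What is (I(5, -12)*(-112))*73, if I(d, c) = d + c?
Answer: 57232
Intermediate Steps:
I(d, c) = c + d
(I(5, -12)*(-112))*73 = ((-12 + 5)*(-112))*73 = -7*(-112)*73 = 784*73 = 57232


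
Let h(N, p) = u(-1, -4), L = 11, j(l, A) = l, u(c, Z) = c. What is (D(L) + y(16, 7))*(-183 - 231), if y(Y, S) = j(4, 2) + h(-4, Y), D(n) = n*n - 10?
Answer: -47196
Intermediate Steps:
h(N, p) = -1
D(n) = -10 + n² (D(n) = n² - 10 = -10 + n²)
y(Y, S) = 3 (y(Y, S) = 4 - 1 = 3)
(D(L) + y(16, 7))*(-183 - 231) = ((-10 + 11²) + 3)*(-183 - 231) = ((-10 + 121) + 3)*(-414) = (111 + 3)*(-414) = 114*(-414) = -47196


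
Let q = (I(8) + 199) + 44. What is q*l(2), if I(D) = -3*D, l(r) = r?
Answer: 438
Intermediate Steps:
q = 219 (q = (-3*8 + 199) + 44 = (-24 + 199) + 44 = 175 + 44 = 219)
q*l(2) = 219*2 = 438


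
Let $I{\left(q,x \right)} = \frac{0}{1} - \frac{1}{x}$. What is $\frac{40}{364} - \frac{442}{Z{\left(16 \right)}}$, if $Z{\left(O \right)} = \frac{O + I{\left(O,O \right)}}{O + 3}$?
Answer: $- \frac{719114}{1365} \approx -526.82$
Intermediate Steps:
$I{\left(q,x \right)} = - \frac{1}{x}$ ($I{\left(q,x \right)} = 0 \cdot 1 - \frac{1}{x} = 0 - \frac{1}{x} = - \frac{1}{x}$)
$Z{\left(O \right)} = \frac{O - \frac{1}{O}}{3 + O}$ ($Z{\left(O \right)} = \frac{O - \frac{1}{O}}{O + 3} = \frac{O - \frac{1}{O}}{3 + O}$)
$\frac{40}{364} - \frac{442}{Z{\left(16 \right)}} = \frac{40}{364} - \frac{442}{\frac{1}{16} \frac{1}{3 + 16} \left(-1 + 16^{2}\right)} = 40 \cdot \frac{1}{364} - \frac{442}{\frac{1}{16} \cdot \frac{1}{19} \left(-1 + 256\right)} = \frac{10}{91} - \frac{442}{\frac{1}{16} \cdot \frac{1}{19} \cdot 255} = \frac{10}{91} - \frac{442}{\frac{255}{304}} = \frac{10}{91} - \frac{7904}{15} = - \frac{719114}{1365}$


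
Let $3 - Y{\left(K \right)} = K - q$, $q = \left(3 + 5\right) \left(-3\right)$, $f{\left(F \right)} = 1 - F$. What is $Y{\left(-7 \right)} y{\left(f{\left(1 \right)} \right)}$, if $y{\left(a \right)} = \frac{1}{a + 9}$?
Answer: $- \frac{14}{9} \approx -1.5556$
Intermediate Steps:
$q = -24$ ($q = 8 \left(-3\right) = -24$)
$Y{\left(K \right)} = -21 - K$ ($Y{\left(K \right)} = 3 - \left(K - -24\right) = 3 - \left(K + 24\right) = 3 - \left(24 + K\right) = -21 - K$)
$y{\left(a \right)} = \frac{1}{9 + a}$
$Y{\left(-7 \right)} y{\left(f{\left(1 \right)} \right)} = \frac{-21 - -7}{9 + \left(1 - 1\right)} = \frac{-21 + 7}{9 + \left(1 - 1\right)} = - \frac{14}{9 + 0} = - \frac{14}{9}$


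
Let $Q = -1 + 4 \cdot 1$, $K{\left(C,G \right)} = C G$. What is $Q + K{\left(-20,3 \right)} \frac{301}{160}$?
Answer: $- \frac{879}{8} \approx -109.88$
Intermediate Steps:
$Q = 3$ ($Q = -1 + 4 = 3$)
$Q + K{\left(-20,3 \right)} \frac{301}{160} = 3 + \left(-20\right) 3 \cdot \frac{301}{160} = 3 - 60 \cdot 301 \cdot \frac{1}{160} = 3 - \frac{903}{8} = - \frac{879}{8}$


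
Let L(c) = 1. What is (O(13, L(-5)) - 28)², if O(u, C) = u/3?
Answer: 5041/9 ≈ 560.11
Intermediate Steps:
O(u, C) = u/3 (O(u, C) = u*(⅓) = u/3)
(O(13, L(-5)) - 28)² = ((⅓)*13 - 28)² = (13/3 - 28)² = (-71/3)² = 5041/9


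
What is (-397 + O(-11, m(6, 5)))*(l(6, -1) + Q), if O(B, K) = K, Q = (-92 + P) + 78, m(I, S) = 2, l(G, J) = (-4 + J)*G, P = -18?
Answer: 24490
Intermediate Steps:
l(G, J) = G*(-4 + J)
Q = -32 (Q = (-92 - 18) + 78 = -110 + 78 = -32)
(-397 + O(-11, m(6, 5)))*(l(6, -1) + Q) = (-397 + 2)*(6*(-4 - 1) - 32) = -395*(6*(-5) - 32) = -395*(-30 - 32) = -395*(-62) = 24490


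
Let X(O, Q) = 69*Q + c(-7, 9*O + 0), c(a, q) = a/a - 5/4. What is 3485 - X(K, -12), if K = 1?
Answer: 17253/4 ≈ 4313.3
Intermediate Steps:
c(a, q) = -¼ (c(a, q) = 1 - 5*¼ = 1 - 5/4 = -¼)
X(O, Q) = -¼ + 69*Q (X(O, Q) = 69*Q - ¼ = -¼ + 69*Q)
3485 - X(K, -12) = 3485 - (-¼ + 69*(-12)) = 3485 - (-¼ - 828) = 3485 - 1*(-3313/4) = 3485 + 3313/4 = 17253/4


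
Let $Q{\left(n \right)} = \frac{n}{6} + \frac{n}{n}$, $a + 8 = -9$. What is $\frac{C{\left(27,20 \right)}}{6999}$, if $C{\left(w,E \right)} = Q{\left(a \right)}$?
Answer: $- \frac{11}{41994} \approx -0.00026194$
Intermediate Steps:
$a = -17$ ($a = -8 - 9 = -17$)
$Q{\left(n \right)} = 1 + \frac{n}{6}$ ($Q{\left(n \right)} = n \frac{1}{6} + 1 = \frac{n}{6} + 1 = 1 + \frac{n}{6}$)
$C{\left(w,E \right)} = - \frac{11}{6}$ ($C{\left(w,E \right)} = 1 + \frac{1}{6} \left(-17\right) = 1 - \frac{17}{6} = - \frac{11}{6}$)
$\frac{C{\left(27,20 \right)}}{6999} = - \frac{11}{6 \cdot 6999} = \left(- \frac{11}{6}\right) \frac{1}{6999} = - \frac{11}{41994}$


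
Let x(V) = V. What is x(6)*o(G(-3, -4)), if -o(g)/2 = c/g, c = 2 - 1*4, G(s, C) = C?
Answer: -6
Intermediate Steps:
c = -2 (c = 2 - 4 = -2)
o(g) = 4/g (o(g) = -(-4)/g = 4/g)
x(6)*o(G(-3, -4)) = 6*(4/(-4)) = 6*(4*(-¼)) = 6*(-1) = -6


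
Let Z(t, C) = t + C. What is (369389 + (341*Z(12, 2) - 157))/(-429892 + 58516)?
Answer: -187003/185688 ≈ -1.0071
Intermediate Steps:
Z(t, C) = C + t
(369389 + (341*Z(12, 2) - 157))/(-429892 + 58516) = (369389 + (341*(2 + 12) - 157))/(-429892 + 58516) = (369389 + (341*14 - 157))/(-371376) = (369389 + (4774 - 157))*(-1/371376) = (369389 + 4617)*(-1/371376) = 374006*(-1/371376) = -187003/185688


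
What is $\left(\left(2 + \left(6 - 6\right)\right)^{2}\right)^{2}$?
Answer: $16$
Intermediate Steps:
$\left(\left(2 + \left(6 - 6\right)\right)^{2}\right)^{2} = \left(\left(2 + 0\right)^{2}\right)^{2} = \left(2^{2}\right)^{2} = 4^{2} = 16$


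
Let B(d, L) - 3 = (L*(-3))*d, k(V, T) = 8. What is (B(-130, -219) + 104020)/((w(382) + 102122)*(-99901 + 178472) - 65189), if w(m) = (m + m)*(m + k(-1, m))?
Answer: 2659/4490682519 ≈ 5.9211e-7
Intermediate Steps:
B(d, L) = 3 - 3*L*d (B(d, L) = 3 + (L*(-3))*d = 3 + (-3*L)*d = 3 - 3*L*d)
w(m) = 2*m*(8 + m) (w(m) = (m + m)*(m + 8) = (2*m)*(8 + m) = 2*m*(8 + m))
(B(-130, -219) + 104020)/((w(382) + 102122)*(-99901 + 178472) - 65189) = ((3 - 3*(-219)*(-130)) + 104020)/((2*382*(8 + 382) + 102122)*(-99901 + 178472) - 65189) = ((3 - 85410) + 104020)/((2*382*390 + 102122)*78571 - 65189) = (-85407 + 104020)/((297960 + 102122)*78571 - 65189) = 18613/(400082*78571 - 65189) = 18613/(31434842822 - 65189) = 18613/31434777633 = 18613*(1/31434777633) = 2659/4490682519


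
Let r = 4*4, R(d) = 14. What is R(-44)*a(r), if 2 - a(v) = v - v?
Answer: 28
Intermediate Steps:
r = 16
a(v) = 2 (a(v) = 2 - (v - v) = 2 - 1*0 = 2 + 0 = 2)
R(-44)*a(r) = 14*2 = 28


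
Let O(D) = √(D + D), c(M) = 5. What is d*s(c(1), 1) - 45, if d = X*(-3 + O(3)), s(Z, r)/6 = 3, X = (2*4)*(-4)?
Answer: 1683 - 576*√6 ≈ 272.09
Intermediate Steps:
X = -32 (X = 8*(-4) = -32)
s(Z, r) = 18 (s(Z, r) = 6*3 = 18)
O(D) = √2*√D (O(D) = √(2*D) = √2*√D)
d = 96 - 32*√6 (d = -32*(-3 + √2*√3) = -32*(-3 + √6) = 96 - 32*√6 ≈ 17.616)
d*s(c(1), 1) - 45 = (96 - 32*√6)*18 - 45 = (1728 - 576*√6) - 45 = 1683 - 576*√6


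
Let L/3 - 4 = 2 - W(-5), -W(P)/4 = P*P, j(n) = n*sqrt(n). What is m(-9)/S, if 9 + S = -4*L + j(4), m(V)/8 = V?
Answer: 72/1273 ≈ 0.056559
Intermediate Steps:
j(n) = n**(3/2)
W(P) = -4*P**2 (W(P) = -4*P*P = -4*P**2)
L = 318 (L = 12 + 3*(2 - (-4)*(-5)**2) = 12 + 3*(2 - (-4)*25) = 12 + 3*(2 - 1*(-100)) = 12 + 3*(2 + 100) = 12 + 3*102 = 12 + 306 = 318)
m(V) = 8*V
S = -1273 (S = -9 + (-4*318 + 4**(3/2)) = -9 + (-1272 + 8) = -9 - 1264 = -1273)
m(-9)/S = (8*(-9))/(-1273) = -1/1273*(-72) = 72/1273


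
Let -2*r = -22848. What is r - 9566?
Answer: 1858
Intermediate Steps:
r = 11424 (r = -½*(-22848) = 11424)
r - 9566 = 11424 - 9566 = 1858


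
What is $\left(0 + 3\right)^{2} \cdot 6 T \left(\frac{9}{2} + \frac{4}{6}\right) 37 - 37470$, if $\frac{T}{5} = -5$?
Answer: $-295545$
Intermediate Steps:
$T = -25$ ($T = 5 \left(-5\right) = -25$)
$\left(0 + 3\right)^{2} \cdot 6 T \left(\frac{9}{2} + \frac{4}{6}\right) 37 - 37470 = \left(0 + 3\right)^{2} \cdot 6 \left(-25\right) \left(\frac{9}{2} + \frac{4}{6}\right) 37 - 37470 = 3^{2} \cdot 6 \left(-25\right) \left(9 \cdot \frac{1}{2} + 4 \cdot \frac{1}{6}\right) 37 - 37470 = 9 \cdot 6 \left(-25\right) \left(\frac{9}{2} + \frac{2}{3}\right) 37 - 37470 = 54 \left(-25\right) \frac{31}{6} \cdot 37 - 37470 = \left(-1350\right) \frac{31}{6} \cdot 37 - 37470 = \left(-6975\right) 37 - 37470 = -258075 - 37470 = -295545$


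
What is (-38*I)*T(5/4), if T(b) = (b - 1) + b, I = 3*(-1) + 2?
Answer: 57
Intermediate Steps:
I = -1 (I = -3 + 2 = -1)
T(b) = -1 + 2*b (T(b) = (-1 + b) + b = -1 + 2*b)
(-38*I)*T(5/4) = (-38*(-1))*(-1 + 2*(5/4)) = 38*(-1 + 2*(5*(¼))) = 38*(-1 + 2*(5/4)) = 38*(-1 + 5/2) = 38*(3/2) = 57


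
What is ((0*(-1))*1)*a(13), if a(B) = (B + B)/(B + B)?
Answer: 0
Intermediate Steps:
a(B) = 1 (a(B) = (2*B)/((2*B)) = (2*B)*(1/(2*B)) = 1)
((0*(-1))*1)*a(13) = ((0*(-1))*1)*1 = (0*1)*1 = 0*1 = 0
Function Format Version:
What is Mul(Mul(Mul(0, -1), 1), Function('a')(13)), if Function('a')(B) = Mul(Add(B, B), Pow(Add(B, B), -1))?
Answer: 0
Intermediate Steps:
Function('a')(B) = 1 (Function('a')(B) = Mul(Mul(2, B), Pow(Mul(2, B), -1)) = Mul(Mul(2, B), Mul(Rational(1, 2), Pow(B, -1))) = 1)
Mul(Mul(Mul(0, -1), 1), Function('a')(13)) = Mul(Mul(Mul(0, -1), 1), 1) = Mul(Mul(0, 1), 1) = Mul(0, 1) = 0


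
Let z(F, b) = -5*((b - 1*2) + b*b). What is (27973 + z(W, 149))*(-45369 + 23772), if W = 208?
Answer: 1809115899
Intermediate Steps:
z(F, b) = 10 - 5*b - 5*b² (z(F, b) = -5*((b - 2) + b²) = -5*((-2 + b) + b²) = -5*(-2 + b + b²) = 10 - 5*b - 5*b²)
(27973 + z(W, 149))*(-45369 + 23772) = (27973 + (10 - 5*149 - 5*149²))*(-45369 + 23772) = (27973 + (10 - 745 - 5*22201))*(-21597) = (27973 + (10 - 745 - 111005))*(-21597) = (27973 - 111740)*(-21597) = -83767*(-21597) = 1809115899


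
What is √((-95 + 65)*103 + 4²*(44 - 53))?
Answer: 7*I*√66 ≈ 56.868*I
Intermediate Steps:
√((-95 + 65)*103 + 4²*(44 - 53)) = √(-30*103 + 16*(-9)) = √(-3090 - 144) = √(-3234) = 7*I*√66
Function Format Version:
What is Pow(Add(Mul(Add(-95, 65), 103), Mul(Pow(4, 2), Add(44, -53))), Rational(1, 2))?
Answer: Mul(7, I, Pow(66, Rational(1, 2))) ≈ Mul(56.868, I)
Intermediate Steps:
Pow(Add(Mul(Add(-95, 65), 103), Mul(Pow(4, 2), Add(44, -53))), Rational(1, 2)) = Pow(Add(Mul(-30, 103), Mul(16, -9)), Rational(1, 2)) = Pow(Add(-3090, -144), Rational(1, 2)) = Pow(-3234, Rational(1, 2)) = Mul(7, I, Pow(66, Rational(1, 2)))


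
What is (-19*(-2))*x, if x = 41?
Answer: 1558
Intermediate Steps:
(-19*(-2))*x = -19*(-2)*41 = 38*41 = 1558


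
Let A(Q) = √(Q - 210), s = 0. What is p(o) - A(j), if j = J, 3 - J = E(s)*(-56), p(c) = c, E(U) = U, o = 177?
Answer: 177 - 3*I*√23 ≈ 177.0 - 14.387*I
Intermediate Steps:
J = 3 (J = 3 - 0*(-56) = 3 - 1*0 = 3 + 0 = 3)
j = 3
A(Q) = √(-210 + Q)
p(o) - A(j) = 177 - √(-210 + 3) = 177 - √(-207) = 177 - 3*I*√23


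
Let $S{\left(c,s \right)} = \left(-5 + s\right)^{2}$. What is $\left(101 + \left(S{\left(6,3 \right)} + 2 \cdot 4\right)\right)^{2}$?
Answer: $12769$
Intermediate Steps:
$\left(101 + \left(S{\left(6,3 \right)} + 2 \cdot 4\right)\right)^{2} = \left(101 + \left(\left(-5 + 3\right)^{2} + 2 \cdot 4\right)\right)^{2} = \left(101 + \left(\left(-2\right)^{2} + 8\right)\right)^{2} = \left(101 + \left(4 + 8\right)\right)^{2} = \left(101 + 12\right)^{2} = 113^{2} = 12769$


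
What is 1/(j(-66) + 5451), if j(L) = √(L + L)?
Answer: 1817/9904511 - 2*I*√33/29713533 ≈ 0.00018345 - 3.8666e-7*I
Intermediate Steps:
j(L) = √2*√L (j(L) = √(2*L) = √2*√L)
1/(j(-66) + 5451) = 1/(√2*√(-66) + 5451) = 1/(√2*(I*√66) + 5451) = 1/(2*I*√33 + 5451) = 1/(5451 + 2*I*√33)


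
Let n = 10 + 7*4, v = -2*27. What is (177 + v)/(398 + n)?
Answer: 123/436 ≈ 0.28211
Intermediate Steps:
v = -54
n = 38 (n = 10 + 28 = 38)
(177 + v)/(398 + n) = (177 - 54)/(398 + 38) = 123/436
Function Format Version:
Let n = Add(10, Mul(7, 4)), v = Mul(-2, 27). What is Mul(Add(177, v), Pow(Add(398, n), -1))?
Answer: Rational(123, 436) ≈ 0.28211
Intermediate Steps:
v = -54
n = 38 (n = Add(10, 28) = 38)
Mul(Add(177, v), Pow(Add(398, n), -1)) = Mul(Add(177, -54), Pow(Add(398, 38), -1)) = Mul(123, Pow(436, -1)) = Mul(123, Rational(1, 436)) = Rational(123, 436)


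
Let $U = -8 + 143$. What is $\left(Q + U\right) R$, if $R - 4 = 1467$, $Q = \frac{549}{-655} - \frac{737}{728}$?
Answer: $\frac{93395250703}{476840} \approx 1.9586 \cdot 10^{5}$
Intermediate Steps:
$Q = - \frac{882407}{476840}$ ($Q = 549 \left(- \frac{1}{655}\right) - \frac{737}{728} = - \frac{549}{655} - \frac{737}{728} = - \frac{882407}{476840} \approx -1.8505$)
$U = 135$
$R = 1471$ ($R = 4 + 1467 = 1471$)
$\left(Q + U\right) R = \left(- \frac{882407}{476840} + 135\right) 1471 = \frac{63490993}{476840} \cdot 1471 = \frac{93395250703}{476840}$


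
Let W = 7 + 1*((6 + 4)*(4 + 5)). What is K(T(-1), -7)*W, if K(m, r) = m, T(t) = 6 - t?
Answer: 679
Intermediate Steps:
W = 97 (W = 7 + 1*(10*9) = 7 + 1*90 = 7 + 90 = 97)
K(T(-1), -7)*W = (6 - 1*(-1))*97 = (6 + 1)*97 = 7*97 = 679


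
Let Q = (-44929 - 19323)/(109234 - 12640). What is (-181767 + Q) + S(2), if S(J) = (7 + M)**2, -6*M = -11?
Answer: -105300773009/579564 ≈ -1.8169e+5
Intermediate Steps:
M = 11/6 (M = -1/6*(-11) = 11/6 ≈ 1.8333)
S(J) = 2809/36 (S(J) = (7 + 11/6)**2 = (53/6)**2 = 2809/36)
Q = -32126/48297 (Q = -64252/96594 = -64252*1/96594 = -32126/48297 ≈ -0.66518)
(-181767 + Q) + S(2) = (-181767 - 32126/48297) + 2809/36 = -8778832925/48297 + 2809/36 = -105300773009/579564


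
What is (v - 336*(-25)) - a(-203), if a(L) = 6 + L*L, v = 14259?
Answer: -18556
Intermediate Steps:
a(L) = 6 + L²
(v - 336*(-25)) - a(-203) = (14259 - 336*(-25)) - (6 + (-203)²) = (14259 - 1*(-8400)) - (6 + 41209) = (14259 + 8400) - 1*41215 = 22659 - 41215 = -18556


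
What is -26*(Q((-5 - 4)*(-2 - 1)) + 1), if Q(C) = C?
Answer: -728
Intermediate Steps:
-26*(Q((-5 - 4)*(-2 - 1)) + 1) = -26*((-5 - 4)*(-2 - 1) + 1) = -26*(-9*(-3) + 1) = -26*(27 + 1) = -26*28 = -728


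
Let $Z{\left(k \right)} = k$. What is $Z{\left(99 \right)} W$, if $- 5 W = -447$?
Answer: $\frac{44253}{5} \approx 8850.6$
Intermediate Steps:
$W = \frac{447}{5}$ ($W = \left(- \frac{1}{5}\right) \left(-447\right) = \frac{447}{5} \approx 89.4$)
$Z{\left(99 \right)} W = 99 \cdot \frac{447}{5} = \frac{44253}{5}$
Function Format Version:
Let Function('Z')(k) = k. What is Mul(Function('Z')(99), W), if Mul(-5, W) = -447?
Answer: Rational(44253, 5) ≈ 8850.6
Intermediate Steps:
W = Rational(447, 5) (W = Mul(Rational(-1, 5), -447) = Rational(447, 5) ≈ 89.400)
Mul(Function('Z')(99), W) = Mul(99, Rational(447, 5)) = Rational(44253, 5)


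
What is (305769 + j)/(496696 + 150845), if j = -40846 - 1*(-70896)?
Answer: 335819/647541 ≈ 0.51861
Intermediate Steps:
j = 30050 (j = -40846 + 70896 = 30050)
(305769 + j)/(496696 + 150845) = (305769 + 30050)/(496696 + 150845) = 335819/647541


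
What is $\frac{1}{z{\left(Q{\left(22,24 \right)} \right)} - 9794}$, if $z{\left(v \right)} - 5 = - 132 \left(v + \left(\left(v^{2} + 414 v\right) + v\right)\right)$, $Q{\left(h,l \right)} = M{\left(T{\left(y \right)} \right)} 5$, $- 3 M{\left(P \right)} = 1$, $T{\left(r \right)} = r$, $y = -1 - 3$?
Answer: $\frac{3}{244093} \approx 1.229 \cdot 10^{-5}$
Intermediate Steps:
$y = -4$
$M{\left(P \right)} = - \frac{1}{3}$ ($M{\left(P \right)} = \left(- \frac{1}{3}\right) 1 = - \frac{1}{3}$)
$Q{\left(h,l \right)} = - \frac{5}{3}$ ($Q{\left(h,l \right)} = \left(- \frac{1}{3}\right) 5 = - \frac{5}{3}$)
$z{\left(v \right)} = 5 - 54912 v - 132 v^{2}$ ($z{\left(v \right)} = 5 - 132 \left(v + \left(\left(v^{2} + 414 v\right) + v\right)\right) = 5 - 132 \left(v + \left(v^{2} + 415 v\right)\right) = 5 - 132 \left(v^{2} + 416 v\right) = 5 - \left(132 v^{2} + 54912 v\right) = 5 - 54912 v - 132 v^{2}$)
$\frac{1}{z{\left(Q{\left(22,24 \right)} \right)} - 9794} = \frac{1}{\left(5 - -91520 - 132 \left(- \frac{5}{3}\right)^{2}\right) - 9794} = \frac{1}{\left(5 + 91520 - \frac{1100}{3}\right) - 9794} = \frac{1}{\frac{273475}{3} - 9794} = \frac{1}{\frac{244093}{3}} = \frac{3}{244093}$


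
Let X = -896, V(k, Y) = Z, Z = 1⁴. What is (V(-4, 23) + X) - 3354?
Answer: -4249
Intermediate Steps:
Z = 1
V(k, Y) = 1
(V(-4, 23) + X) - 3354 = (1 - 896) - 3354 = -895 - 3354 = -4249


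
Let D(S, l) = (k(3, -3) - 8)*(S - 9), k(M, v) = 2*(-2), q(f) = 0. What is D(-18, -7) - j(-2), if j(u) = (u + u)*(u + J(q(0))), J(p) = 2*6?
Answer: 364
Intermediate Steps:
J(p) = 12
j(u) = 2*u*(12 + u) (j(u) = (u + u)*(u + 12) = (2*u)*(12 + u) = 2*u*(12 + u))
k(M, v) = -4
D(S, l) = 108 - 12*S (D(S, l) = (-4 - 8)*(S - 9) = -12*(-9 + S) = 108 - 12*S)
D(-18, -7) - j(-2) = (108 - 12*(-18)) - 2*(-2)*(12 - 2) = (108 + 216) - 2*(-2)*10 = 324 - 1*(-40) = 324 + 40 = 364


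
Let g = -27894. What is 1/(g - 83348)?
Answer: -1/111242 ≈ -8.9894e-6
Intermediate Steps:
1/(g - 83348) = 1/(-27894 - 83348) = 1/(-111242) = -1/111242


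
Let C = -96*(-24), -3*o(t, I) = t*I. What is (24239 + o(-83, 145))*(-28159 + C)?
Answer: -2191262960/3 ≈ -7.3042e+8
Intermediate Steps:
o(t, I) = -I*t/3 (o(t, I) = -t*I/3 = -I*t/3)
C = 2304
(24239 + o(-83, 145))*(-28159 + C) = (24239 - ⅓*145*(-83))*(-28159 + 2304) = (24239 + 12035/3)*(-25855) = (84752/3)*(-25855) = -2191262960/3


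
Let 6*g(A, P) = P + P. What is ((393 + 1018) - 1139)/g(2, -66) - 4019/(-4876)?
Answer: -618927/53636 ≈ -11.539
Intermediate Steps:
g(A, P) = P/3 (g(A, P) = (P + P)/6 = (2*P)/6 = P/3)
((393 + 1018) - 1139)/g(2, -66) - 4019/(-4876) = ((393 + 1018) - 1139)/(((⅓)*(-66))) - 4019/(-4876) = (1411 - 1139)/(-22) - 4019*(-1/4876) = 272*(-1/22) + 4019/4876 = -136/11 + 4019/4876 = -618927/53636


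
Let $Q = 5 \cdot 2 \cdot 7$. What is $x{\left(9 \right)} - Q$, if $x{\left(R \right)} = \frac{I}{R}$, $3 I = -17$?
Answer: $- \frac{1907}{27} \approx -70.63$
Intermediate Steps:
$I = - \frac{17}{3}$ ($I = \frac{1}{3} \left(-17\right) = - \frac{17}{3} \approx -5.6667$)
$x{\left(R \right)} = - \frac{17}{3 R}$
$Q = 70$ ($Q = 10 \cdot 7 = 70$)
$x{\left(9 \right)} - Q = - \frac{17}{3 \cdot 9} - 70 = \left(- \frac{17}{3}\right) \frac{1}{9} - 70 = - \frac{17}{27} - 70 = - \frac{1907}{27}$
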